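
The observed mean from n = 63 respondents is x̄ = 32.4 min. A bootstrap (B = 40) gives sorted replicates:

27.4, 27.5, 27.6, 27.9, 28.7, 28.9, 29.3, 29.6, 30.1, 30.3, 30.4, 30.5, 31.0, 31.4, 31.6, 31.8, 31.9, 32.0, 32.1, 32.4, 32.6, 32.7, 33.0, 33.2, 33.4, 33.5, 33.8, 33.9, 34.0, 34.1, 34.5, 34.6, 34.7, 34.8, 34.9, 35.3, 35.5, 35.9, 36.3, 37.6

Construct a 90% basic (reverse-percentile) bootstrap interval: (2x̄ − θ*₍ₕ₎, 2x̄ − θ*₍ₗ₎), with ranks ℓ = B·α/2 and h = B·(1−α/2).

Percentile endpoints at ranks 2 and 38: θ*₍2₎ = 27.5, θ*₍38₎ = 35.9.
Basic interval reflects these around x̄:
  lower = 2 × 32.4 − 35.9 = 28.9
  upper = 2 × 32.4 − 27.5 = 37.3

(28.9, 37.3)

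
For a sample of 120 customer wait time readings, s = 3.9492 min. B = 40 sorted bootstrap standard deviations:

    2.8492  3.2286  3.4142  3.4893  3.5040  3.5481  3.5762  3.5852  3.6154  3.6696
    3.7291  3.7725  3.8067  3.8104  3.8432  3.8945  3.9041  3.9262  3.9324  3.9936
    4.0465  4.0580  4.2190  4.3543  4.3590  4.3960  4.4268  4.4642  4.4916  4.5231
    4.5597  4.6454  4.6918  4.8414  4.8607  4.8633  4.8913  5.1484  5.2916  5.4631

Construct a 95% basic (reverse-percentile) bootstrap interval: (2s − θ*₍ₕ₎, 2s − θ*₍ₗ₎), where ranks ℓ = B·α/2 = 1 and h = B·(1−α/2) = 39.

(2.6068, 5.0492)

Percentile endpoints at ranks 1 and 39: θ*₍1₎ = 2.8492, θ*₍39₎ = 5.2916.
Basic interval reflects these around s:
  lower = 2 × 3.9492 − 5.2916 = 2.6068
  upper = 2 × 3.9492 − 2.8492 = 5.0492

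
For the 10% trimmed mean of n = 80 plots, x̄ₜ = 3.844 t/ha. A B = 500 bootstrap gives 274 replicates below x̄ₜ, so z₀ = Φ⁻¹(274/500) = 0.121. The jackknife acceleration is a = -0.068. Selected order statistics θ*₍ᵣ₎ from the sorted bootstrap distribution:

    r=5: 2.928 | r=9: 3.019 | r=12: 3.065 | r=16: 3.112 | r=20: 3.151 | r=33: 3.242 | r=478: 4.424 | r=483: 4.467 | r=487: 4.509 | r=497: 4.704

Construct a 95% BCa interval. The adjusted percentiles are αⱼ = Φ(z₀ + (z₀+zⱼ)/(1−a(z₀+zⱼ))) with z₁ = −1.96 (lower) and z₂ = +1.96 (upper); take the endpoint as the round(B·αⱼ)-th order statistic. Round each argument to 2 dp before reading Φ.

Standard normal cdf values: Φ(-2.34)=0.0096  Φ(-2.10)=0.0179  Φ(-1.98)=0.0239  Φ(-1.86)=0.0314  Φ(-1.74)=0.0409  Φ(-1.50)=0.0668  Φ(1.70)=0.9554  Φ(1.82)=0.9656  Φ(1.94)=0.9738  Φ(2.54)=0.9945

(3.065, 4.509)

Lower: z₀ + z₁ = 0.121 + (-1.960) = -1.839; 1 − a(z₀+z₁) = 1 − (-0.068)(-1.839) = 0.8749; argument = 0.121 + (-1.839)/0.8749 = -1.9808 → -1.98.
α₁ = Φ(-1.98) = 0.0239; rank = round(500 × 0.0239) = 12; θ*₍12₎ = 3.065.
Upper: z₀ + z₂ = 2.081; 1 − a(z₀+z₂) = 1.1415; argument = 1.9440 → 1.94; α₂ = 0.9738; rank = 487; θ*₍487₎ = 4.509.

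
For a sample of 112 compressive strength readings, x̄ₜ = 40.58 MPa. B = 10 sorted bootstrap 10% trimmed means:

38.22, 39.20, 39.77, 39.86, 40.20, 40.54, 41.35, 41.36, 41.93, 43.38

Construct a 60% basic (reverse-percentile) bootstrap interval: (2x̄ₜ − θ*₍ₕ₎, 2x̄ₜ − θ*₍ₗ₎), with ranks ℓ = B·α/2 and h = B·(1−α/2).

(39.80, 41.96)

Percentile endpoints at ranks 2 and 8: θ*₍2₎ = 39.20, θ*₍8₎ = 41.36.
Basic interval reflects these around x̄ₜ:
  lower = 2 × 40.58 − 41.36 = 39.80
  upper = 2 × 40.58 − 39.20 = 41.96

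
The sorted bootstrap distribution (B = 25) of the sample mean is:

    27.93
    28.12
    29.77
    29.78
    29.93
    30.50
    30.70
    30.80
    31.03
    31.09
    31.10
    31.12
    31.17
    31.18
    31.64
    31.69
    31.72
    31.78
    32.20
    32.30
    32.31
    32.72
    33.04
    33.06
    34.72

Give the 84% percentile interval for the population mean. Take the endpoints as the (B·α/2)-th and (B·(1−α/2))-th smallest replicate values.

α = 0.16; lower rank = 25 × 0.080 = 2; upper rank = 25 × 0.920 = 23.
The 2nd smallest replicate is 28.12; the 23rd is 33.04.

(28.12, 33.04)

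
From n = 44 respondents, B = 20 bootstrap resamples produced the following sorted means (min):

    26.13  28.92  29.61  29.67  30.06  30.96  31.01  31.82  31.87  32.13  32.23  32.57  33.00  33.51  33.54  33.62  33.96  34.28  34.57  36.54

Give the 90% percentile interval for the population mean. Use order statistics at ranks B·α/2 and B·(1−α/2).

(26.13, 34.57)

α = 0.10; lower rank = 20 × 0.050 = 1; upper rank = 20 × 0.950 = 19.
The 1st smallest replicate is 26.13; the 19th is 34.57.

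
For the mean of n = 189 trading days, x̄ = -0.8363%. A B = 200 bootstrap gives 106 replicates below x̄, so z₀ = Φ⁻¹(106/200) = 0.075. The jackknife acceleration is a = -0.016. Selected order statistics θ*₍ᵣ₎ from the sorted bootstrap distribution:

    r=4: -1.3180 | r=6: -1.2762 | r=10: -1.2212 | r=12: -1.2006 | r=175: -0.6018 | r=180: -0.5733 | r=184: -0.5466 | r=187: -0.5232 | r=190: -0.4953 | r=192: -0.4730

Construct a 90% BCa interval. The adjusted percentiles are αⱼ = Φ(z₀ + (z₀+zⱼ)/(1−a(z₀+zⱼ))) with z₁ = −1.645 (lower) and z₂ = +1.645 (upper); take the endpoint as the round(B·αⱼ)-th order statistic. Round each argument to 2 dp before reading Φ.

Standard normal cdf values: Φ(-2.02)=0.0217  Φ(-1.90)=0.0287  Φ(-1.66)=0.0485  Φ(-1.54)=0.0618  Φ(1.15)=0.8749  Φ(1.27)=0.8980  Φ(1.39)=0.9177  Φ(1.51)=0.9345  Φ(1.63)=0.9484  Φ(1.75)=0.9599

(-1.2006, -0.4730)

Lower: z₀ + z₁ = 0.075 + (-1.645) = -1.570; 1 − a(z₀+z₁) = 1 − (-0.016)(-1.570) = 0.9749; argument = 0.075 + (-1.570)/0.9749 = -1.5355 → -1.54.
α₁ = Φ(-1.54) = 0.0618; rank = round(200 × 0.0618) = 12; θ*₍12₎ = -1.2006.
Upper: z₀ + z₂ = 1.720; 1 − a(z₀+z₂) = 1.0275; argument = 1.7489 → 1.75; α₂ = 0.9599; rank = 192; θ*₍192₎ = -0.4730.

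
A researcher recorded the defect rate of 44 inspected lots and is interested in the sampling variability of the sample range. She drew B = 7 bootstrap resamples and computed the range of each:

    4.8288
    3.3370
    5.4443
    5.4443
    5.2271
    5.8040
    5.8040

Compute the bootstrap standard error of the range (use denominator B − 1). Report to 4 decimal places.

SE* = 0.8584

Bootstrap SE is the standard deviation of the 7 replicate ranges.
Mean of replicates: (4.8288 + 3.3370 + 5.4443 + 5.4443 + 5.2271 + 5.8040 + 5.8040) / 7 = 35.88950 / 7 = 5.12707
Sum of squared deviations: (−0.29827)² + (−1.79007)² + (+0.31723)² + (+0.31723)² + (+0.10003)² + (+0.67693)² + (+0.67693)² = 4.42106
Variance = 4.42106 / 6 = 0.73684
SE* = √0.73684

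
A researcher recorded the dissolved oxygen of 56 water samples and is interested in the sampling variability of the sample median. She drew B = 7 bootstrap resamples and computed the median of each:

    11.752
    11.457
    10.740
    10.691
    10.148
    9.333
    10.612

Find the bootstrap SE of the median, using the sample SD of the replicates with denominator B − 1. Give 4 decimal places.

SE* = 0.8019

Bootstrap SE is the standard deviation of the 7 replicate medians.
Mean of replicates: (11.752 + 11.457 + 10.740 + 10.691 + 10.148 + 9.333 + 10.612) / 7 = 74.73300 / 7 = 10.67614
Sum of squared deviations: (+1.07586)² + (+0.78086)² + (+0.06386)² + (+0.01486)² + (−0.52814)² + (−1.34314)² + (−0.06414)² = 3.85859
Variance = 3.85859 / 6 = 0.64310
SE* = √0.64310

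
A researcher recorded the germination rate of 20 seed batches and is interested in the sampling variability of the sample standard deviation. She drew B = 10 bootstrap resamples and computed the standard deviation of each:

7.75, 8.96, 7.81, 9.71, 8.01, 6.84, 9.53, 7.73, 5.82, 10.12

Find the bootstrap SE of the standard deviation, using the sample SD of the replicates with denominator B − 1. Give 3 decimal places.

SE* = 1.351

Bootstrap SE is the standard deviation of the 10 replicate standard deviations.
Mean of replicates: (7.75 + 8.96 + 7.81 + 9.71 + 8.01 + 6.84 + 9.53 + 7.73 + 5.82 + 10.12) / 10 = 82.2800 / 10 = 8.2280
Sum of squared deviations: (−0.4780)² + (+0.7320)² + (−0.4180)² + (+1.4820)² + (−0.2180)² + (−1.3880)² + (+1.3020)² + (−0.4980)² + (−2.4080)² + (+1.8920)² = 16.4308
Variance = 16.4308 / 9 = 1.8256
SE* = √1.8256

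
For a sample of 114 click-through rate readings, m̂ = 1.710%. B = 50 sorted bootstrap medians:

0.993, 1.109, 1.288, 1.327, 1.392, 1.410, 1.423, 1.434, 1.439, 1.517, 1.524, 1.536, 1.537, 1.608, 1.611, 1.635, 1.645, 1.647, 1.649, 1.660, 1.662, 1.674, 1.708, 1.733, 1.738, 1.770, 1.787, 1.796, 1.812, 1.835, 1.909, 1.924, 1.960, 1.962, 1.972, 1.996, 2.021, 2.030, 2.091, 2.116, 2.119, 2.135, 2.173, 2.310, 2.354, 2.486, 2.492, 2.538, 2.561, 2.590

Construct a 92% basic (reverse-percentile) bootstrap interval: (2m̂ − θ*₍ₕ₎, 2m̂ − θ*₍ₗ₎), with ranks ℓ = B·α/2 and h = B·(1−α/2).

(0.882, 2.311)

Percentile endpoints at ranks 2 and 48: θ*₍2₎ = 1.109, θ*₍48₎ = 2.538.
Basic interval reflects these around m̂:
  lower = 2 × 1.710 − 2.538 = 0.882
  upper = 2 × 1.710 − 1.109 = 2.311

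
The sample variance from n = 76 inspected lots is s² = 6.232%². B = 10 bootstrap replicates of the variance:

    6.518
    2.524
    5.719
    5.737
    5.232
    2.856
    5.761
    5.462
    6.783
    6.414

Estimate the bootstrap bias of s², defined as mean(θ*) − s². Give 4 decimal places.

bias = −0.9314

mean(θ*) = (6.518 + 2.524 + 5.719 + 5.737 + 5.232 + 2.856 + 5.761 + 5.462 + 6.783 + 6.414) / 10 = 5.30060
bias = 5.30060 − 6.232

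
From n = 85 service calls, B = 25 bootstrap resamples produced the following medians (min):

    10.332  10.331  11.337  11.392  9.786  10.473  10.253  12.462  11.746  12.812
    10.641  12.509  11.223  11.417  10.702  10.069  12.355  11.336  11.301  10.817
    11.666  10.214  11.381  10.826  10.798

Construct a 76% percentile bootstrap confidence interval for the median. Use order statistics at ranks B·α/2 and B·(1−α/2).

Sorted replicates: 9.786, 10.069, 10.214, 10.253, 10.331, 10.332, 10.473, 10.641, 10.702, 10.798, 10.817, 10.826, 11.223, 11.301, 11.336, 11.337, 11.381, 11.392, 11.417, 11.666, 11.746, 12.355, 12.462, 12.509, 12.812
α = 0.24; lower rank = 25 × 0.120 = 3; upper rank = 25 × 0.880 = 22.
The 3rd smallest replicate is 10.214; the 22nd is 12.355.

(10.214, 12.355)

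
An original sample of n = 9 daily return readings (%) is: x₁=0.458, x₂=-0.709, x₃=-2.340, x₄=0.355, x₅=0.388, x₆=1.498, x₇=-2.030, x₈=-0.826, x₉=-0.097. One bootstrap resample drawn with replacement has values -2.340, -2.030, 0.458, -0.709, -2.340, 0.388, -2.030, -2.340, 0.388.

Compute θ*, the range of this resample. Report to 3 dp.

θ* = 2.798

Range = 0.458 − -2.340 = 2.798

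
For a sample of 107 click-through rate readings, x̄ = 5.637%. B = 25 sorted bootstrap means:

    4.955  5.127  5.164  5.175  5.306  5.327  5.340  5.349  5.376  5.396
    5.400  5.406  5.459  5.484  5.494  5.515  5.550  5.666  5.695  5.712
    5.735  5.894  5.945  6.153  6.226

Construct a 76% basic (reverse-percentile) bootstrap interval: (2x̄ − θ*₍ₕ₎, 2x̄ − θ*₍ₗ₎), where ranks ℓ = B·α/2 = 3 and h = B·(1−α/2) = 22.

(5.380, 6.110)

Percentile endpoints at ranks 3 and 22: θ*₍3₎ = 5.164, θ*₍22₎ = 5.894.
Basic interval reflects these around x̄:
  lower = 2 × 5.637 − 5.894 = 5.380
  upper = 2 × 5.637 − 5.164 = 6.110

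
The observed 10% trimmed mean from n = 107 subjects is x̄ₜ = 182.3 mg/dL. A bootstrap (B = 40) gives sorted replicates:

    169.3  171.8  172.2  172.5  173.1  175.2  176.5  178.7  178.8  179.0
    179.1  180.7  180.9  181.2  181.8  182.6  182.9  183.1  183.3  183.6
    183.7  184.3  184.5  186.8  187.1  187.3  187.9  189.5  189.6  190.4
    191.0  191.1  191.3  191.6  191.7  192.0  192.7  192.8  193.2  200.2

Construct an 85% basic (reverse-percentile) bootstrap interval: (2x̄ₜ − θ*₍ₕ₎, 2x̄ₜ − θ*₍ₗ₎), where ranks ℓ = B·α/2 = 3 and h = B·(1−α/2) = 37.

(171.9, 192.4)

Percentile endpoints at ranks 3 and 37: θ*₍3₎ = 172.2, θ*₍37₎ = 192.7.
Basic interval reflects these around x̄ₜ:
  lower = 2 × 182.3 − 192.7 = 171.9
  upper = 2 × 182.3 − 172.2 = 192.4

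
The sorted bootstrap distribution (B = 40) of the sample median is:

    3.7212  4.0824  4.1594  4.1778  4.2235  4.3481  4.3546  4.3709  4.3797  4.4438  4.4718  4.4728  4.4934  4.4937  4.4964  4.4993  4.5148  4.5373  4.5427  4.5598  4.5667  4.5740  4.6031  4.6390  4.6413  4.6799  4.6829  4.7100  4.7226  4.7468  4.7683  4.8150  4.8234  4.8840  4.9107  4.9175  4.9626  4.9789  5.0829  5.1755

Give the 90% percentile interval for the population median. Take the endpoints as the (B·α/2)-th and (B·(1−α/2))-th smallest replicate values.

(4.0824, 4.9789)

α = 0.10; lower rank = 40 × 0.050 = 2; upper rank = 40 × 0.950 = 38.
The 2nd smallest replicate is 4.0824; the 38th is 4.9789.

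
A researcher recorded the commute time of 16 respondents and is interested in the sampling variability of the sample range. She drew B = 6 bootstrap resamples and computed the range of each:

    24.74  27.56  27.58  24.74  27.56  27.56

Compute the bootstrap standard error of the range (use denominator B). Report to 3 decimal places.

SE* = 1.332

Bootstrap SE is the standard deviation of the 6 replicate ranges.
Mean of replicates: (24.74 + 27.56 + 27.58 + 24.74 + 27.56 + 27.56) / 6 = 159.7400 / 6 = 26.6233
Sum of squared deviations: (−1.8833)² + (+0.9367)² + (+0.9567)² + (−1.8833)² + (+0.9367)² + (+0.9367)² = 10.6411
Variance = 10.6411 / 6 = 1.7735
SE* = √1.7735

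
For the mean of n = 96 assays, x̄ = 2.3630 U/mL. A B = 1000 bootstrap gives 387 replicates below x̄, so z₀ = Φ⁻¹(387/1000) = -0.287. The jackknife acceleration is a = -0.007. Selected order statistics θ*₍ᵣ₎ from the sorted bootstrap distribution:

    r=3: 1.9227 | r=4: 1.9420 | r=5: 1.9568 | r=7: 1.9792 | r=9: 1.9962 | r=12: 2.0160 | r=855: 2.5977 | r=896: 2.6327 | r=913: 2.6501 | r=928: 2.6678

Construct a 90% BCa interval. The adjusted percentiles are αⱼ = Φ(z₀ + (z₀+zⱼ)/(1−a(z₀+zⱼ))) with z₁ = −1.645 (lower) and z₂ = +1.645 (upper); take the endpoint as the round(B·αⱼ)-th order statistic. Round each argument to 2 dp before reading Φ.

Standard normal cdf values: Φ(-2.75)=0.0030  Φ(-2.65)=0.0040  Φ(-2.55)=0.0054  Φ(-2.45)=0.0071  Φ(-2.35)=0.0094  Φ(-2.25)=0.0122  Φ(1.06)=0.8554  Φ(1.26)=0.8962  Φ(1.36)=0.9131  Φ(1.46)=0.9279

Lower: z₀ + z₁ = -0.287 + (-1.645) = -1.932; 1 − a(z₀+z₁) = 1 − (-0.007)(-1.932) = 0.9865; argument = -0.287 + (-1.932)/0.9865 = -2.2455 → -2.25.
α₁ = Φ(-2.25) = 0.0122; rank = round(1000 × 0.0122) = 12; θ*₍12₎ = 2.0160.
Upper: z₀ + z₂ = 1.358; 1 − a(z₀+z₂) = 1.0095; argument = 1.0582 → 1.06; α₂ = 0.8554; rank = 855; θ*₍855₎ = 2.5977.

(2.0160, 2.5977)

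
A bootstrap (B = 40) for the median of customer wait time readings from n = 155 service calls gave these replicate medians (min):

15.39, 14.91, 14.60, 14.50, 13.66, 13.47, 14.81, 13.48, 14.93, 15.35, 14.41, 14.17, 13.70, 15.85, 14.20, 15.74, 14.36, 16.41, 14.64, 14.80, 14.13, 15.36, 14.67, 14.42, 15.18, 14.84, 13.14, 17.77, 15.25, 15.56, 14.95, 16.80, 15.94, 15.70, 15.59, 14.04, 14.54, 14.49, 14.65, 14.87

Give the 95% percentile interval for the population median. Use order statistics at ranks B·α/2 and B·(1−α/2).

(13.14, 16.80)

Sorted replicates: 13.14, 13.47, 13.48, 13.66, 13.70, 14.04, 14.13, 14.17, 14.20, 14.36, 14.41, 14.42, 14.49, 14.50, 14.54, 14.60, 14.64, 14.65, 14.67, 14.80, 14.81, 14.84, 14.87, 14.91, 14.93, 14.95, 15.18, 15.25, 15.35, 15.36, 15.39, 15.56, 15.59, 15.70, 15.74, 15.85, 15.94, 16.41, 16.80, 17.77
α = 0.05; lower rank = 40 × 0.025 = 1; upper rank = 40 × 0.975 = 39.
The 1st smallest replicate is 13.14; the 39th is 16.80.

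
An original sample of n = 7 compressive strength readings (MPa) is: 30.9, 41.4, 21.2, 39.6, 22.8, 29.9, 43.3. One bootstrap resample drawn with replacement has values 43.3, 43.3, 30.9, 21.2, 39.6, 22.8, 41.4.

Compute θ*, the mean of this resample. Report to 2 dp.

Mean = (43.3 + 43.3 + 30.9 + 21.2 + 39.6 + 22.8 + 41.4) / 7 = 242.50 / 7 = 34.64

θ* = 34.64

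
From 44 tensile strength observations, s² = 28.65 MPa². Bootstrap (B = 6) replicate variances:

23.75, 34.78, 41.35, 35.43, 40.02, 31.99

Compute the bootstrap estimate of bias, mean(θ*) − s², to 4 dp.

mean(θ*) = (23.75 + 34.78 + 41.35 + 35.43 + 40.02 + 31.99) / 6 = 34.55333
bias = 34.55333 − 28.65

bias = +5.9033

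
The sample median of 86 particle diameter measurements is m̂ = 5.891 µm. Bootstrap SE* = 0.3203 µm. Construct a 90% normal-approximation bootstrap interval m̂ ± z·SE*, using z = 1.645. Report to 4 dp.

(5.3641, 6.4179)

Margin = 1.645 × 0.3203 = 0.52689
Interval: 5.891 ± 0.52689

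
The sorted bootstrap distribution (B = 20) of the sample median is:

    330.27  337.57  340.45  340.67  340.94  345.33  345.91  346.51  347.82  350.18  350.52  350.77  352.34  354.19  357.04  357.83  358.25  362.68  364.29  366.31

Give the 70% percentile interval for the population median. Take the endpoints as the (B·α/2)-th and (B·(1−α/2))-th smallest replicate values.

(340.45, 358.25)

α = 0.30; lower rank = 20 × 0.150 = 3; upper rank = 20 × 0.850 = 17.
The 3rd smallest replicate is 340.45; the 17th is 358.25.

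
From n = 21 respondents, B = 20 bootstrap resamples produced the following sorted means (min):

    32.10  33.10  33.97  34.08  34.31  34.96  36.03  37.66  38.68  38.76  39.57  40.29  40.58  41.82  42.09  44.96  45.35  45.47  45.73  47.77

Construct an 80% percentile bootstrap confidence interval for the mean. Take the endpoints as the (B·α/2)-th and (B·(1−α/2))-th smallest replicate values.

(33.10, 45.47)

α = 0.20; lower rank = 20 × 0.100 = 2; upper rank = 20 × 0.900 = 18.
The 2nd smallest replicate is 33.10; the 18th is 45.47.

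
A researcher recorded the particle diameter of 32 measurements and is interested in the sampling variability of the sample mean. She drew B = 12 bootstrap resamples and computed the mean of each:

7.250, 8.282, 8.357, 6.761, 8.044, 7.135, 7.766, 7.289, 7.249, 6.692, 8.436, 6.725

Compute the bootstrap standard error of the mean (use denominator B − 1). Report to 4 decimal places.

Bootstrap SE is the standard deviation of the 12 replicate means.
Mean of replicates: (7.250 + 8.282 + 8.357 + 6.761 + 8.044 + 7.135 + 7.766 + 7.289 + 7.249 + 6.692 + 8.436 + 6.725) / 12 = 89.98600 / 12 = 7.49883
Sum of squared deviations: (−0.24883)² + (+0.78317)² + (+0.85817)² + (−0.73783)² + (+0.54517)² + (−0.36383)² + (+0.26717)² + (−0.20983)² + (−0.24983)² + (−0.80683)² + (+0.93717)² + (−0.77383)² = 4.69160
Variance = 4.69160 / 11 = 0.42651
SE* = √0.42651

SE* = 0.6531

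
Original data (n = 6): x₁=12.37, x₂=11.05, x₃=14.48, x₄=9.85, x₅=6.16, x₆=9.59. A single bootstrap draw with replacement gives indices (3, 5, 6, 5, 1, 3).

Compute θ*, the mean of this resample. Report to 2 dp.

Resample values: 14.48, 6.16, 9.59, 6.16, 12.37, 14.48.
Mean = (14.48 + 6.16 + 9.59 + 6.16 + 12.37 + 14.48) / 6 = 63.240 / 6 = 10.54

θ* = 10.54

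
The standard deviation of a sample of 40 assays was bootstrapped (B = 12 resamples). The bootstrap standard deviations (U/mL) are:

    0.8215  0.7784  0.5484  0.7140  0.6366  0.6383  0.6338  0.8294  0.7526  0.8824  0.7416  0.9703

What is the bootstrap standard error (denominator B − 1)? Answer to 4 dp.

Bootstrap SE is the standard deviation of the 12 replicate standard deviations.
Mean of replicates: (0.8215 + 0.7784 + 0.5484 + 0.7140 + 0.6366 + 0.6383 + 0.6338 + 0.8294 + 0.7526 + 0.8824 + 0.7416 + 0.9703) / 12 = 8.94730 / 12 = 0.74561
Sum of squared deviations: (+0.07589)² + (+0.03279)² + (−0.19721)² + (−0.03161)² + (−0.10901)² + (−0.10731)² + (−0.11181)² + (+0.08379)² + (+0.00699)² + (+0.13679)² + (−0.00401)² + (+0.22469)² = 0.15891
Variance = 0.15891 / 11 = 0.01445
SE* = √0.01445

SE* = 0.1202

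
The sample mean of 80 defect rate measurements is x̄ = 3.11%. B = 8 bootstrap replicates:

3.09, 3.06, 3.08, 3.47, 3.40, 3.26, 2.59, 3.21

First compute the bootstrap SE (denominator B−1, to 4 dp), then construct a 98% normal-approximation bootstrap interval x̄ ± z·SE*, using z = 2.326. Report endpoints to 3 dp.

Mean of replicates = 3.1450; sum of squared deviations = 0.5106; SE* = √(0.5106/7) = 0.2701
Margin = 2.326 × 0.2701 = 0.6283
Interval: 3.11 ± 0.6283

(2.482, 3.738)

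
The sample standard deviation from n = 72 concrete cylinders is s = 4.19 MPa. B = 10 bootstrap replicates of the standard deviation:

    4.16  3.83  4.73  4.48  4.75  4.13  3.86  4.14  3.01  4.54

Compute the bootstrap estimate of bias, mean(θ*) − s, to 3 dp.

mean(θ*) = (4.16 + 3.83 + 4.73 + 4.48 + 4.75 + 4.13 + 3.86 + 4.14 + 3.01 + 4.54) / 10 = 4.1630
bias = 4.1630 − 4.19

bias = −0.027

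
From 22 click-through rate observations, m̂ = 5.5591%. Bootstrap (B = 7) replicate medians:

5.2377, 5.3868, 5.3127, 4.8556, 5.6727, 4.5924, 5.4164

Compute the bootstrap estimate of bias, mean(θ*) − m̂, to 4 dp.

mean(θ*) = (5.2377 + 5.3868 + 5.3127 + 4.8556 + 5.6727 + 4.5924 + 5.4164) / 7 = 5.21061
bias = 5.21061 − 5.5591

bias = −0.3485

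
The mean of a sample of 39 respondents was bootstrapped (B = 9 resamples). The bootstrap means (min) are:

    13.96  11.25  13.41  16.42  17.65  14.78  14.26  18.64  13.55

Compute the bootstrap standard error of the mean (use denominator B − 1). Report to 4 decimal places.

SE* = 2.3057

Bootstrap SE is the standard deviation of the 9 replicate means.
Mean of replicates: (13.96 + 11.25 + 13.41 + 16.42 + 17.65 + 14.78 + 14.26 + 18.64 + 13.55) / 9 = 133.92000 / 9 = 14.88000
Sum of squared deviations: (−0.92000)² + (−3.63000)² + (−1.47000)² + (+1.54000)² + (+2.77000)² + (−0.10000)² + (−0.62000)² + (+3.76000)² + (−1.33000)² = 42.52960
Variance = 42.52960 / 8 = 5.31620
SE* = √5.31620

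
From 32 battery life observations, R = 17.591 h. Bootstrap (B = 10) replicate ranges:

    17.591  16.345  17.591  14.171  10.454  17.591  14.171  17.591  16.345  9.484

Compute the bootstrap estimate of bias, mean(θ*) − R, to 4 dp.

bias = −2.4576

mean(θ*) = (17.591 + 16.345 + 17.591 + 14.171 + 10.454 + 17.591 + 14.171 + 17.591 + 16.345 + 9.484) / 10 = 15.13340
bias = 15.13340 − 17.591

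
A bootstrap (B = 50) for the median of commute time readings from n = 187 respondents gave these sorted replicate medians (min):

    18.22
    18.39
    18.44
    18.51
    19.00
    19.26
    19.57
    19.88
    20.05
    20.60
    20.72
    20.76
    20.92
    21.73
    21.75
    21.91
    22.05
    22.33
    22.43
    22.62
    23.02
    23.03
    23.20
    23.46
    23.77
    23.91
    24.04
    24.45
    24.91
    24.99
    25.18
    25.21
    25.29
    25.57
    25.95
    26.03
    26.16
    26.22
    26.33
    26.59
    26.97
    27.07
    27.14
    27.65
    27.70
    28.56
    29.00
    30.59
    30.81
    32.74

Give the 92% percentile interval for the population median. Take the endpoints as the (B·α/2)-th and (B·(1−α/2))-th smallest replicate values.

α = 0.08; lower rank = 50 × 0.040 = 2; upper rank = 50 × 0.960 = 48.
The 2nd smallest replicate is 18.39; the 48th is 30.59.

(18.39, 30.59)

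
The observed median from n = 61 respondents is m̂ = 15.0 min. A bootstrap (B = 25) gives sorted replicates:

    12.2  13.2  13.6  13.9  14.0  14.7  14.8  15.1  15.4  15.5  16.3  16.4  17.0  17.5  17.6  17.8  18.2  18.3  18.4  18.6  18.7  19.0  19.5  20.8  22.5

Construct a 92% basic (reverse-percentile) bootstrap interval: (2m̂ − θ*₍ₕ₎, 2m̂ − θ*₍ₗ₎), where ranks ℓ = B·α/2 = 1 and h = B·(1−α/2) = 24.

Percentile endpoints at ranks 1 and 24: θ*₍1₎ = 12.2, θ*₍24₎ = 20.8.
Basic interval reflects these around m̂:
  lower = 2 × 15.0 − 20.8 = 9.2
  upper = 2 × 15.0 − 12.2 = 17.8

(9.2, 17.8)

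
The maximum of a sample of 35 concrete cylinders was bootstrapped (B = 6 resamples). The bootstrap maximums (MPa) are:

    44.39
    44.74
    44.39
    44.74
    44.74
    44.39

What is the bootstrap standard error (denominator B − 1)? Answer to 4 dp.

SE* = 0.1917

Bootstrap SE is the standard deviation of the 6 replicate maximums.
Mean of replicates: (44.39 + 44.74 + 44.39 + 44.74 + 44.74 + 44.39) / 6 = 267.39000 / 6 = 44.56500
Sum of squared deviations: (−0.17500)² + (+0.17500)² + (−0.17500)² + (+0.17500)² + (+0.17500)² + (−0.17500)² = 0.18375
Variance = 0.18375 / 5 = 0.03675
SE* = √0.03675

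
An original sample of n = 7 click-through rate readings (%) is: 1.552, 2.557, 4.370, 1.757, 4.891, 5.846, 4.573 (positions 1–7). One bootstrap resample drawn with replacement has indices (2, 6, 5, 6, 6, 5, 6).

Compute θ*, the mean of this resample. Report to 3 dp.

Resample values: 2.557, 5.846, 4.891, 5.846, 5.846, 4.891, 5.846.
Mean = (2.557 + 5.846 + 4.891 + 5.846 + 5.846 + 4.891 + 5.846) / 7 = 35.7230 / 7 = 5.103

θ* = 5.103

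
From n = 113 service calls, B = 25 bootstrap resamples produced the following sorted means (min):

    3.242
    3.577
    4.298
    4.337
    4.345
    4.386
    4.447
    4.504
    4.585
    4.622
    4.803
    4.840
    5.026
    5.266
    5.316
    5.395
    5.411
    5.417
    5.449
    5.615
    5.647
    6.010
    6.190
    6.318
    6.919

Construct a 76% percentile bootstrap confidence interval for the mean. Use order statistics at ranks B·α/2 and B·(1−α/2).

(4.298, 6.010)

α = 0.24; lower rank = 25 × 0.120 = 3; upper rank = 25 × 0.880 = 22.
The 3rd smallest replicate is 4.298; the 22nd is 6.010.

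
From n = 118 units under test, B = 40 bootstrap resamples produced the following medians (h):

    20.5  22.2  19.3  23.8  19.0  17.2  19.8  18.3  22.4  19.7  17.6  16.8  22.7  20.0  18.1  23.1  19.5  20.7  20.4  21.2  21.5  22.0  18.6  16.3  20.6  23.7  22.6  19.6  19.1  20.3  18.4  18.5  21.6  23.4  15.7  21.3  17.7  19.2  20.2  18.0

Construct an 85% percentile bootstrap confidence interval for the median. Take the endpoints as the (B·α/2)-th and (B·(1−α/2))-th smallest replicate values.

(16.8, 23.1)

Sorted replicates: 15.7, 16.3, 16.8, 17.2, 17.6, 17.7, 18.0, 18.1, 18.3, 18.4, 18.5, 18.6, 19.0, 19.1, 19.2, 19.3, 19.5, 19.6, 19.7, 19.8, 20.0, 20.2, 20.3, 20.4, 20.5, 20.6, 20.7, 21.2, 21.3, 21.5, 21.6, 22.0, 22.2, 22.4, 22.6, 22.7, 23.1, 23.4, 23.7, 23.8
α = 0.15; lower rank = 40 × 0.075 = 3; upper rank = 40 × 0.925 = 37.
The 3rd smallest replicate is 16.8; the 37th is 23.1.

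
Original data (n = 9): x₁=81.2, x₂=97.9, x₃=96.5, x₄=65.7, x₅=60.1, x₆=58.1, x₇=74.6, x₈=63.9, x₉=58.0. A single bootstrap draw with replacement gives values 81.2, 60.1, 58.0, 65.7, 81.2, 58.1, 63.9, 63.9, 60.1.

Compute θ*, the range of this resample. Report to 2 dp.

Range = 81.2 − 58.0 = 23.20

θ* = 23.20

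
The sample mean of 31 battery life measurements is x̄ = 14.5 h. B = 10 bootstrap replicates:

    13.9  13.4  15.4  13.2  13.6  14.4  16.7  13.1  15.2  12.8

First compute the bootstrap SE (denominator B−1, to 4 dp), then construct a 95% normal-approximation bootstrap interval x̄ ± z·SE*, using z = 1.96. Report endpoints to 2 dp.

(12.06, 16.94)

Mean of replicates = 14.1700; sum of squared deviations = 13.9810; SE* = √(13.9810/9) = 1.2464
Margin = 1.96 × 1.2464 = 2.443
Interval: 14.5 ± 2.443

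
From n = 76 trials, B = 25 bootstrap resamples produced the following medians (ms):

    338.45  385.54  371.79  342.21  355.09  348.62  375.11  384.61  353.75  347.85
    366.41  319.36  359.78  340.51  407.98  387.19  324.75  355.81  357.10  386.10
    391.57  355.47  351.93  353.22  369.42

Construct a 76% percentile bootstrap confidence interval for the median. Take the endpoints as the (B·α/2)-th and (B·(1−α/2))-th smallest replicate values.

Sorted replicates: 319.36, 324.75, 338.45, 340.51, 342.21, 347.85, 348.62, 351.93, 353.22, 353.75, 355.09, 355.47, 355.81, 357.10, 359.78, 366.41, 369.42, 371.79, 375.11, 384.61, 385.54, 386.10, 387.19, 391.57, 407.98
α = 0.24; lower rank = 25 × 0.120 = 3; upper rank = 25 × 0.880 = 22.
The 3rd smallest replicate is 338.45; the 22nd is 386.10.

(338.45, 386.10)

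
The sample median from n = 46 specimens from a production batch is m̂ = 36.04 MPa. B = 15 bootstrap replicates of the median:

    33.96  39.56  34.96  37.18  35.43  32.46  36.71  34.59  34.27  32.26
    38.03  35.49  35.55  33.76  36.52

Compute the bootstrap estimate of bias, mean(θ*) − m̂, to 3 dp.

bias = −0.658

mean(θ*) = (33.96 + 39.56 + 34.96 + 37.18 + 35.43 + 32.46 + 36.71 + 34.59 + 34.27 + 32.26 + 38.03 + 35.49 + 35.55 + 33.76 + 36.52) / 15 = 35.3820
bias = 35.3820 − 36.04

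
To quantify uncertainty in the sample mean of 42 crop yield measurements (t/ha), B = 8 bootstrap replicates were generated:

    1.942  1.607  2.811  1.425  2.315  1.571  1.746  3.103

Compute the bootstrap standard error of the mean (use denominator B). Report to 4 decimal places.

Bootstrap SE is the standard deviation of the 8 replicate means.
Mean of replicates: (1.942 + 1.607 + 2.811 + 1.425 + 2.315 + 1.571 + 1.746 + 3.103) / 8 = 16.52000 / 8 = 2.06500
Sum of squared deviations: (−0.12300)² + (−0.45800)² + (+0.74600)² + (−0.64000)² + (+0.25000)² + (−0.49400)² + (−0.31900)² + (+1.03800)² = 2.67675
Variance = 2.67675 / 8 = 0.33459
SE* = √0.33459

SE* = 0.5784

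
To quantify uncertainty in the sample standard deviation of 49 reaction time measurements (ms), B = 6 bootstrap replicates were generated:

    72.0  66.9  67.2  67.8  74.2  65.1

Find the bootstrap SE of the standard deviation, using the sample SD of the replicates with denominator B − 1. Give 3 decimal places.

Bootstrap SE is the standard deviation of the 6 replicate standard deviations.
Mean of replicates: (72.0 + 66.9 + 67.2 + 67.8 + 74.2 + 65.1) / 6 = 413.2000 / 6 = 68.8667
Sum of squared deviations: (+3.1333)² + (−1.9667)² + (−1.6667)² + (−1.0667)² + (+5.3333)² + (−3.7667)² = 60.2333
Variance = 60.2333 / 5 = 12.0467
SE* = √12.0467

SE* = 3.471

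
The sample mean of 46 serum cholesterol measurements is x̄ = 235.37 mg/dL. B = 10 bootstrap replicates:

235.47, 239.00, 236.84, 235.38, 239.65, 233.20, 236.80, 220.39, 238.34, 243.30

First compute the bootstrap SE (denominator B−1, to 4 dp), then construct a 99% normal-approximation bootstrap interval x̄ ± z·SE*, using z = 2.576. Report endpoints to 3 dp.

(219.669, 251.071)

Mean of replicates = 235.8370; sum of squared deviations = 334.3454; SE* = √(334.3454/9) = 6.0950
Margin = 2.576 × 6.0950 = 15.7007
Interval: 235.37 ± 15.7007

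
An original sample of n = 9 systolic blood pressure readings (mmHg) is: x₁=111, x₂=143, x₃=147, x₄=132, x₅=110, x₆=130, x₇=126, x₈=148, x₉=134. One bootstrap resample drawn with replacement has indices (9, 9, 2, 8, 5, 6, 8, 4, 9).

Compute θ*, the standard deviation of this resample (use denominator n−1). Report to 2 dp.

Resample values: 134, 134, 143, 148, 110, 130, 148, 132, 134.
Mean = 134.7778; sum of squared deviations = 1063.5556
s² = 1063.5556 / 8 = 132.9444
s = √132.9444 = 11.53

θ* = 11.53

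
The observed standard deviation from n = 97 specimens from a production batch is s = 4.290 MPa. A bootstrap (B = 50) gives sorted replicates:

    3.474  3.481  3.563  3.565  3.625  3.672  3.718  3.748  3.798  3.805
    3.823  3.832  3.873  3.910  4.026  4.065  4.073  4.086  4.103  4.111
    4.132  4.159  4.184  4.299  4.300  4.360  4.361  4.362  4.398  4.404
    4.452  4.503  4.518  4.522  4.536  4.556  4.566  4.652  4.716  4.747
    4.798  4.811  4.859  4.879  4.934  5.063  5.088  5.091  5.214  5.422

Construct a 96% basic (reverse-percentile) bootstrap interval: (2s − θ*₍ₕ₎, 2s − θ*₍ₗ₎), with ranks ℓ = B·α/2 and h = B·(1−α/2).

(3.366, 5.106)

Percentile endpoints at ranks 1 and 49: θ*₍1₎ = 3.474, θ*₍49₎ = 5.214.
Basic interval reflects these around s:
  lower = 2 × 4.290 − 5.214 = 3.366
  upper = 2 × 4.290 − 3.474 = 5.106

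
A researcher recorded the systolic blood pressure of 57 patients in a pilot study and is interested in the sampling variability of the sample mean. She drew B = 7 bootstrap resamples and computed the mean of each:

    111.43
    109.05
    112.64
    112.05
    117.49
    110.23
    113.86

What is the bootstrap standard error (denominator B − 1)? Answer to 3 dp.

Bootstrap SE is the standard deviation of the 7 replicate means.
Mean of replicates: (111.43 + 109.05 + 112.64 + 112.05 + 117.49 + 110.23 + 113.86) / 7 = 786.7500 / 7 = 112.3929
Sum of squared deviations: (−0.9629)² + (−3.3429)² + (+0.2471)² + (−0.3429)² + (+5.0971)² + (−2.1629)² + (+1.4671)² = 45.0917
Variance = 45.0917 / 6 = 7.5153
SE* = √7.5153

SE* = 2.741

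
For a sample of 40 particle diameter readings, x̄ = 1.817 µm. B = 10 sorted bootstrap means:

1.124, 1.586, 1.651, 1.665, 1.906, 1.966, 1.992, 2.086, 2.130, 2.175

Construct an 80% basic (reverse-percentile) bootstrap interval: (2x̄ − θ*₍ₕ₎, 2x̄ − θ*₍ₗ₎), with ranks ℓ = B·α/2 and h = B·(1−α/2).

(1.504, 2.510)

Percentile endpoints at ranks 1 and 9: θ*₍1₎ = 1.124, θ*₍9₎ = 2.130.
Basic interval reflects these around x̄:
  lower = 2 × 1.817 − 2.130 = 1.504
  upper = 2 × 1.817 − 1.124 = 2.510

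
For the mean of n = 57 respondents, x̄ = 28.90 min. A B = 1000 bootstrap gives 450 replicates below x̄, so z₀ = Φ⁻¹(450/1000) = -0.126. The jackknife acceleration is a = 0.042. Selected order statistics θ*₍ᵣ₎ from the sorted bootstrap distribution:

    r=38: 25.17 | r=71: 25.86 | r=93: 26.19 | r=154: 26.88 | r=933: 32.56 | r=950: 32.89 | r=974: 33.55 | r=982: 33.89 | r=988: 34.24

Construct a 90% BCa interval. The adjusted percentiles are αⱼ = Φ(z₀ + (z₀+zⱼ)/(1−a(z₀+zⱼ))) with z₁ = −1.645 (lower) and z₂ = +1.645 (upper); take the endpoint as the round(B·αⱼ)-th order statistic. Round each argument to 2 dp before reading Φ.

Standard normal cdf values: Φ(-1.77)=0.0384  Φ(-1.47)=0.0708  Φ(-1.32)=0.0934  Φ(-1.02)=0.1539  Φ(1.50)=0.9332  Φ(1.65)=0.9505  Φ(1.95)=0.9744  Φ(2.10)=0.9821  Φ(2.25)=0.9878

Lower: z₀ + z₁ = -0.126 + (-1.645) = -1.771; 1 − a(z₀+z₁) = 1 − (0.042)(-1.771) = 1.0744; argument = -0.126 + (-1.771)/1.0744 = -1.7744 → -1.77.
α₁ = Φ(-1.77) = 0.0384; rank = round(1000 × 0.0384) = 38; θ*₍38₎ = 25.17.
Upper: z₀ + z₂ = 1.519; 1 − a(z₀+z₂) = 0.9362; argument = 1.4965 → 1.50; α₂ = 0.9332; rank = 933; θ*₍933₎ = 32.56.

(25.17, 32.56)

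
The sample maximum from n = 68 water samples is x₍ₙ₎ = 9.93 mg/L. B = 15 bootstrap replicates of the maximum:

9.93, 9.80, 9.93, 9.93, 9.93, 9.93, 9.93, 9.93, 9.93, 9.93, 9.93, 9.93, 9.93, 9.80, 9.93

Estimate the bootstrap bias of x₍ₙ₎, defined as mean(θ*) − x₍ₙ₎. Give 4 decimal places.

bias = −0.0173

mean(θ*) = (9.93 + 9.80 + 9.93 + 9.93 + 9.93 + 9.93 + 9.93 + 9.93 + 9.93 + 9.93 + 9.93 + 9.93 + 9.93 + 9.80 + 9.93) / 15 = 9.91267
bias = 9.91267 − 9.93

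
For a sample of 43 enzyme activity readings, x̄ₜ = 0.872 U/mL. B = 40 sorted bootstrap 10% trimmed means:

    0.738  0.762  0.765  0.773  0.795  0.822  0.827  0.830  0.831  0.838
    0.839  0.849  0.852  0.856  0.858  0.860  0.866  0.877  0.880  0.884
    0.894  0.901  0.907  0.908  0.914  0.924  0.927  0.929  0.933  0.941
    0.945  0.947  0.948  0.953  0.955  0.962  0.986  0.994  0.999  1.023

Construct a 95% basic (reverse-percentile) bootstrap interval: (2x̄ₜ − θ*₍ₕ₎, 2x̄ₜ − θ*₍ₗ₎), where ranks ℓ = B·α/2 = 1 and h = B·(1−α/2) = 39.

Percentile endpoints at ranks 1 and 39: θ*₍1₎ = 0.738, θ*₍39₎ = 0.999.
Basic interval reflects these around x̄ₜ:
  lower = 2 × 0.872 − 0.999 = 0.745
  upper = 2 × 0.872 − 0.738 = 1.006

(0.745, 1.006)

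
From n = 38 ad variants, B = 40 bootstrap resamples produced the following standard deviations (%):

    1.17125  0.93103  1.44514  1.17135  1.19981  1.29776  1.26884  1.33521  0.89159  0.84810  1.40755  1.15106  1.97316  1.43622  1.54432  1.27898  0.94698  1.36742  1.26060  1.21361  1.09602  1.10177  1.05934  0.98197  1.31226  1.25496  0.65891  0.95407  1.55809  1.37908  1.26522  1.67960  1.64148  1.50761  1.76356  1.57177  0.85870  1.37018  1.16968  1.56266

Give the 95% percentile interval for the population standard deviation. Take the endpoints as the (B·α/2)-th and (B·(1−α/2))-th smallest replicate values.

Sorted replicates: 0.65891, 0.84810, 0.85870, 0.89159, 0.93103, 0.94698, 0.95407, 0.98197, 1.05934, 1.09602, 1.10177, 1.15106, 1.16968, 1.17125, 1.17135, 1.19981, 1.21361, 1.25496, 1.26060, 1.26522, 1.26884, 1.27898, 1.29776, 1.31226, 1.33521, 1.36742, 1.37018, 1.37908, 1.40755, 1.43622, 1.44514, 1.50761, 1.54432, 1.55809, 1.56266, 1.57177, 1.64148, 1.67960, 1.76356, 1.97316
α = 0.05; lower rank = 40 × 0.025 = 1; upper rank = 40 × 0.975 = 39.
The 1st smallest replicate is 0.65891; the 39th is 1.76356.

(0.65891, 1.76356)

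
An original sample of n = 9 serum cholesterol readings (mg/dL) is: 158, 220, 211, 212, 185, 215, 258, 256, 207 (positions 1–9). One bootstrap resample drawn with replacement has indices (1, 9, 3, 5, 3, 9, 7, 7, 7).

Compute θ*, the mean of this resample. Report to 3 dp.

θ* = 217.000

Resample values: 158, 207, 211, 185, 211, 207, 258, 258, 258.
Mean = (158 + 207 + 211 + 185 + 211 + 207 + 258 + 258 + 258) / 9 = 1953.0 / 9 = 217.000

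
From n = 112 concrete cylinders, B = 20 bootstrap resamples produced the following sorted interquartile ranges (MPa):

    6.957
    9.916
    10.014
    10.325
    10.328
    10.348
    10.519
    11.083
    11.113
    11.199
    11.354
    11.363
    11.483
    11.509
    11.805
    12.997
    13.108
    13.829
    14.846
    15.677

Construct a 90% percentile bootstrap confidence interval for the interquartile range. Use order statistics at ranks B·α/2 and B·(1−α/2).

α = 0.10; lower rank = 20 × 0.050 = 1; upper rank = 20 × 0.950 = 19.
The 1st smallest replicate is 6.957; the 19th is 14.846.

(6.957, 14.846)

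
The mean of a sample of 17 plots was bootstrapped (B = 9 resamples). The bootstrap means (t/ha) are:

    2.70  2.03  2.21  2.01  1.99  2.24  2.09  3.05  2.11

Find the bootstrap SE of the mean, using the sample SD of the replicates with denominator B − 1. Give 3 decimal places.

SE* = 0.364

Bootstrap SE is the standard deviation of the 9 replicate means.
Mean of replicates: (2.70 + 2.03 + 2.21 + 2.01 + 1.99 + 2.24 + 2.09 + 3.05 + 2.11) / 9 = 20.4300 / 9 = 2.2700
Sum of squared deviations: (+0.4300)² + (−0.2400)² + (−0.0600)² + (−0.2600)² + (−0.2800)² + (−0.0300)² + (−0.1800)² + (+0.7800)² + (−0.1600)² = 1.0594
Variance = 1.0594 / 8 = 0.1324
SE* = √0.1324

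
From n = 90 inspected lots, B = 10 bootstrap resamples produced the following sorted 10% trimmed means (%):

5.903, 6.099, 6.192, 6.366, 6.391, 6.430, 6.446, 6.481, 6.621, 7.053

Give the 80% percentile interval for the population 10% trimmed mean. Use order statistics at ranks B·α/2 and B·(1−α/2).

(5.903, 6.621)

α = 0.20; lower rank = 10 × 0.100 = 1; upper rank = 10 × 0.900 = 9.
The 1st smallest replicate is 5.903; the 9th is 6.621.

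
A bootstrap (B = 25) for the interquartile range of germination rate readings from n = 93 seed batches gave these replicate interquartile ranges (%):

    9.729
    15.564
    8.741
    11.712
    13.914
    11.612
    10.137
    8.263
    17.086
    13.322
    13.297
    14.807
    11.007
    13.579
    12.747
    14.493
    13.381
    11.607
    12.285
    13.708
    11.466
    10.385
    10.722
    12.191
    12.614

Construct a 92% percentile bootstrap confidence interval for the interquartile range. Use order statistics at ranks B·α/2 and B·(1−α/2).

Sorted replicates: 8.263, 8.741, 9.729, 10.137, 10.385, 10.722, 11.007, 11.466, 11.607, 11.612, 11.712, 12.191, 12.285, 12.614, 12.747, 13.297, 13.322, 13.381, 13.579, 13.708, 13.914, 14.493, 14.807, 15.564, 17.086
α = 0.08; lower rank = 25 × 0.040 = 1; upper rank = 25 × 0.960 = 24.
The 1st smallest replicate is 8.263; the 24th is 15.564.

(8.263, 15.564)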